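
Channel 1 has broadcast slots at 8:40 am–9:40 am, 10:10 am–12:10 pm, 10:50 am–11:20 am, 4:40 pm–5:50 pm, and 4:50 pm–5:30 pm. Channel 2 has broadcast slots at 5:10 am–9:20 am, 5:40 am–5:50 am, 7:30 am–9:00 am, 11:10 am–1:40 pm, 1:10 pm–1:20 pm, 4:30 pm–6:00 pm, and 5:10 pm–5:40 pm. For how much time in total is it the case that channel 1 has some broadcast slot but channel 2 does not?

Merge the first list: 8:40 am-9:40 am, 10:10 am-12:10 pm, 4:40 pm-5:50 pm.
Merge the second list: 5:10 am-9:20 am, 11:10 am-1:40 pm, 4:30 pm-6:00 pm.
A \ B = 9:20 am-9:40 am, 10:10 am-11:10 am.
Total: 20 min + 1 h = 1 h 20 min.

1 h 20 min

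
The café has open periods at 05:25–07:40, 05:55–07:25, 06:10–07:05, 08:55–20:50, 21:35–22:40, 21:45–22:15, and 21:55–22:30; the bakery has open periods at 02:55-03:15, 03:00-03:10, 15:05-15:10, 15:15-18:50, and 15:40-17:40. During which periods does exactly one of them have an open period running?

First set merges to 05:25-07:40, 08:55-20:50, 21:35-22:40.
Second set merges to 02:55-03:15, 15:05-15:10, 15:15-18:50.
A \ B = 05:25-07:40, 08:55-15:05, 15:10-15:15, 18:50-20:50, 21:35-22:40.
B \ A = 02:55-03:15.
Union of the two gives the symmetric difference.

02:55-03:15, 05:25-07:40, 08:55-15:05, 15:10-15:15, 18:50-20:50, 21:35-22:40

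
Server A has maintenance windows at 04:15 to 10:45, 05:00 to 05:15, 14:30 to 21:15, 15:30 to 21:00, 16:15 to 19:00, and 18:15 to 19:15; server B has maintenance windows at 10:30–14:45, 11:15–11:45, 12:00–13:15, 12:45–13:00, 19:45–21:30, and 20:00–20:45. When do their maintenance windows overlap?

10:30–10:45, 14:30–14:45, 19:45–21:15

First set merges to 04:15–10:45, 14:30–21:15.
Second set merges to 10:30–14:45, 19:45–21:30.
04:15–10:45 ∩ B → 10:30–10:45.
14:30–21:15 ∩ B → 14:30–14:45, 19:45–21:15.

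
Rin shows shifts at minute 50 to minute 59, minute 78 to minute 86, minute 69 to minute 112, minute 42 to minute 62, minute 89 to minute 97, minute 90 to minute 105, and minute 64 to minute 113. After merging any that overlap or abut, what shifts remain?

Sort by start: minute 42 to minute 62, minute 50 to minute 59, minute 64 to minute 113, minute 69 to minute 112, minute 78 to minute 86, minute 89 to minute 97, minute 90 to minute 105.
minute 50 to minute 59 overlaps/touches minute 42 to minute 62 → extend to minute 42 to minute 62.
minute 64 to minute 113 is disjoint → start new block.
minute 69 to minute 112 overlaps/touches minute 64 to minute 113 → extend to minute 64 to minute 113.
minute 78 to minute 86 overlaps/touches minute 64 to minute 113 → extend to minute 64 to minute 113.
minute 89 to minute 97 overlaps/touches minute 64 to minute 113 → extend to minute 64 to minute 113.
minute 90 to minute 105 overlaps/touches minute 64 to minute 113 → extend to minute 64 to minute 113.

minute 42 to minute 62, minute 64 to minute 113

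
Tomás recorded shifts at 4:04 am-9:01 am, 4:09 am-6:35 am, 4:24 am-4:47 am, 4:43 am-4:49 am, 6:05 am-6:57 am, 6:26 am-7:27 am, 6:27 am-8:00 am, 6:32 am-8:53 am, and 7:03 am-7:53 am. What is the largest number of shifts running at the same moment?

6

Walk the sorted start/end points keeping a running depth.
The depth first hits 6 at 6:32 am.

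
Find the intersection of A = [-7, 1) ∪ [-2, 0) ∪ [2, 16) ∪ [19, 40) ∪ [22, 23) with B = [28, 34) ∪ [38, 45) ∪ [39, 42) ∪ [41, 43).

First set merges to [-7, 1), [2, 16), [19, 40).
Second set merges to [28, 34), [38, 45).
[-7, 1) meets no B interval.
[2, 16) meets no B interval.
[19, 40) ∩ B → [28, 34), [38, 40).

[28, 34) ∪ [38, 40)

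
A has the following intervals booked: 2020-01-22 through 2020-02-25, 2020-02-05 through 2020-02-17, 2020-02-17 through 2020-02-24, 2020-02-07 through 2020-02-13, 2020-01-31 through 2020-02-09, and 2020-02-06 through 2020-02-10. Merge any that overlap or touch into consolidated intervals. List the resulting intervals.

Sort by start: 2020-01-22 through 2020-02-25, 2020-01-31 through 2020-02-09, 2020-02-05 through 2020-02-17, 2020-02-06 through 2020-02-10, 2020-02-07 through 2020-02-13, 2020-02-17 through 2020-02-24.
2020-01-31 through 2020-02-09 overlaps/touches 2020-01-22 through 2020-02-25 → extend to 2020-01-22 through 2020-02-25.
2020-02-05 through 2020-02-17 overlaps/touches 2020-01-22 through 2020-02-25 → extend to 2020-01-22 through 2020-02-25.
2020-02-06 through 2020-02-10 overlaps/touches 2020-01-22 through 2020-02-25 → extend to 2020-01-22 through 2020-02-25.
2020-02-07 through 2020-02-13 overlaps/touches 2020-01-22 through 2020-02-25 → extend to 2020-01-22 through 2020-02-25.
2020-02-17 through 2020-02-24 overlaps/touches 2020-01-22 through 2020-02-25 → extend to 2020-01-22 through 2020-02-25.

2020-01-22 through 2020-02-25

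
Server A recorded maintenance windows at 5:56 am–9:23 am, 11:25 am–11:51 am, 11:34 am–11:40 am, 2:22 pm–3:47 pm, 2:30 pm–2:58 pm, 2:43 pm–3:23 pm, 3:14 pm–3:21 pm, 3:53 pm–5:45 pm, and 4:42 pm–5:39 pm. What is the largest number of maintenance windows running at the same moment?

3

Sweep endpoints in order; track running count of active intervals.
Peak of 3 reached at 2:43 pm.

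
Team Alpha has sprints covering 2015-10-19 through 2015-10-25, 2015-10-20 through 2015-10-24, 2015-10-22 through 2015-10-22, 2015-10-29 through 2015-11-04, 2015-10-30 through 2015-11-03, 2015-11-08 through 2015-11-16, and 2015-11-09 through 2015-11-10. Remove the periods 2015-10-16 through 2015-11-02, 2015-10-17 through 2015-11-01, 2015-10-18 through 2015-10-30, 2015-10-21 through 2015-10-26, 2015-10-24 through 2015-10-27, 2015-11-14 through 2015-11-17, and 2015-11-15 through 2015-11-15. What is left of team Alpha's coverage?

2015-11-03 through 2015-11-04, 2015-11-08 through 2015-11-13

Merge the first list: 2015-10-19 through 2015-10-25, 2015-10-29 through 2015-11-04, 2015-11-08 through 2015-11-16.
Merge the second list: 2015-10-16 through 2015-11-02, 2015-11-14 through 2015-11-17.
2015-10-19 through 2015-10-25 lies entirely inside B → drops out.
2015-10-29 through 2015-11-04 with B removed leaves 2015-11-03 through 2015-11-04.
2015-11-08 through 2015-11-16 with B removed leaves 2015-11-08 through 2015-11-13.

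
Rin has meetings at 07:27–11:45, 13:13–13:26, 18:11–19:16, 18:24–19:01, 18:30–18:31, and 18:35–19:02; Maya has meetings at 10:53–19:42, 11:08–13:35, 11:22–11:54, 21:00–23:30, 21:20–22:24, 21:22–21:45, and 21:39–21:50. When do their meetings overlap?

10:53–11:45, 13:13–13:26, 18:11–19:16

Merge the first list: 07:27–11:45, 13:13–13:26, 18:11–19:16.
Merge the second list: 10:53–19:42, 21:00–23:30.
07:27–11:45 meets the second set on 10:53–11:45.
13:13–13:26 meets the second set on 13:13–13:26.
18:11–19:16 meets the second set on 18:11–19:16.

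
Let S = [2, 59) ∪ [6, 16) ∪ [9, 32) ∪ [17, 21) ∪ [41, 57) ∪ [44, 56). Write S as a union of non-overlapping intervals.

[2, 59)

[6, 16) overlaps/touches [2, 59) → extend to [2, 59).
[9, 32) overlaps/touches [2, 59) → extend to [2, 59).
[17, 21) overlaps/touches [2, 59) → extend to [2, 59).
[41, 57) overlaps/touches [2, 59) → extend to [2, 59).
[44, 56) overlaps/touches [2, 59) → extend to [2, 59).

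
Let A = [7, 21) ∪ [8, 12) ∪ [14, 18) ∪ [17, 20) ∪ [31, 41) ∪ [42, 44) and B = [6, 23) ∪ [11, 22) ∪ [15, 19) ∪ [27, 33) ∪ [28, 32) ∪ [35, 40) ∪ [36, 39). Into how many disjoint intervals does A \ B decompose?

Merge the first list: [7, 21), [31, 41), [42, 44).
Merge the second list: [6, 23), [27, 33), [35, 40).
A \ B = [33, 35), [40, 41), [42, 44).
That is 3 disjoint pieces.

3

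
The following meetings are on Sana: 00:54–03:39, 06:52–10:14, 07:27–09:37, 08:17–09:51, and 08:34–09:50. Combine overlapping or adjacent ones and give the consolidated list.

06:52–10:14 is disjoint → start new block.
07:27–09:37 overlaps/touches 06:52–10:14 → extend to 06:52–10:14.
08:17–09:51 overlaps/touches 06:52–10:14 → extend to 06:52–10:14.
08:34–09:50 overlaps/touches 06:52–10:14 → extend to 06:52–10:14.

00:54–03:39, 06:52–10:14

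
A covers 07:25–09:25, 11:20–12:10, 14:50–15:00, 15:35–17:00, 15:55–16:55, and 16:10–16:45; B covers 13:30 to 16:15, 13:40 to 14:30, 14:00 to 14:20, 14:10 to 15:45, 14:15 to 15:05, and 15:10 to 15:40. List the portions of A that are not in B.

A, merged: 07:25–09:25, 11:20–12:10, 14:50–15:00, 15:35–17:00.
B, merged: 13:30–16:15.
07:25–09:25: no B overlap → unchanged.
11:20–12:10: no B overlap → unchanged.
14:50–15:00: fully covered by B → removed.
15:35–17:00 minus B → 16:15–17:00.

07:25–09:25, 11:20–12:10, 16:15–17:00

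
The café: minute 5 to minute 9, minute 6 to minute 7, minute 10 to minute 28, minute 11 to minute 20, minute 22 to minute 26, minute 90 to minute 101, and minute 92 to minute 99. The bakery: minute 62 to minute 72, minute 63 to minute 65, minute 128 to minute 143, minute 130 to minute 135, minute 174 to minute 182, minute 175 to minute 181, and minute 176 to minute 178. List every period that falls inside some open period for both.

none

First set merges to minute 5 to minute 9, minute 10 to minute 28, minute 90 to minute 101.
Second set merges to minute 62 to minute 72, minute 128 to minute 143, minute 174 to minute 182.
minute 5 to minute 9 meets no B interval.
minute 10 to minute 28 meets no B interval.
minute 90 to minute 101 meets no B interval.
No overlap.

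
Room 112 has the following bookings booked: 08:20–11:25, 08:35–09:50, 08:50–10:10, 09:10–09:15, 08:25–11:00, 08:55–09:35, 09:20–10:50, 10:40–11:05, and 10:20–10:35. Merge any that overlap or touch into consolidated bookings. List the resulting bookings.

08:20-11:25

Sort by start: 08:20-11:25, 08:25-11:00, 08:35-09:50, 08:50-10:10, 08:55-09:35, 09:10-09:15, 09:20-10:50, 10:20-10:35, 10:40-11:05.
08:25-11:00 overlaps/touches 08:20-11:25 → extend to 08:20-11:25.
08:35-09:50 overlaps/touches 08:20-11:25 → extend to 08:20-11:25.
08:50-10:10 overlaps/touches 08:20-11:25 → extend to 08:20-11:25.
08:55-09:35 overlaps/touches 08:20-11:25 → extend to 08:20-11:25.
09:10-09:15 overlaps/touches 08:20-11:25 → extend to 08:20-11:25.
09:20-10:50 overlaps/touches 08:20-11:25 → extend to 08:20-11:25.
10:20-10:35 overlaps/touches 08:20-11:25 → extend to 08:20-11:25.
10:40-11:05 overlaps/touches 08:20-11:25 → extend to 08:20-11:25.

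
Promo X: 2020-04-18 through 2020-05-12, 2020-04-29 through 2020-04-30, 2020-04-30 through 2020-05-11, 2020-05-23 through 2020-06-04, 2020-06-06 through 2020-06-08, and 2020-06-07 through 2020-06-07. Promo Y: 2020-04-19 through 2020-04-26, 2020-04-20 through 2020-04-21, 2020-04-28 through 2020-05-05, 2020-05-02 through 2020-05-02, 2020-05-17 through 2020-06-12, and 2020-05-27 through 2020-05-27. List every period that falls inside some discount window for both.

2020-04-19 through 2020-04-26, 2020-04-28 through 2020-05-05, 2020-05-23 through 2020-06-04, 2020-06-06 through 2020-06-08

First set merges to 2020-04-18 through 2020-05-12, 2020-05-23 through 2020-06-04, 2020-06-06 through 2020-06-08.
Second set merges to 2020-04-19 through 2020-04-26, 2020-04-28 through 2020-05-05, 2020-05-17 through 2020-06-12.
2020-04-18 through 2020-05-12 meets the second set on 2020-04-19 through 2020-04-26, 2020-04-28 through 2020-05-05.
2020-05-23 through 2020-06-04 meets the second set on 2020-05-23 through 2020-06-04.
2020-06-06 through 2020-06-08 meets the second set on 2020-06-06 through 2020-06-08.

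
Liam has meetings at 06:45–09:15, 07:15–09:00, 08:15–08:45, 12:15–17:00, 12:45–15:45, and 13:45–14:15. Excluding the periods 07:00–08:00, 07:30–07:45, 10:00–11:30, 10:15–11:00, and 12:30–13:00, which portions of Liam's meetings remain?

First set merges to 06:45–09:15, 12:15–17:00.
Second set merges to 07:00–08:00, 10:00–11:30, 12:30–13:00.
06:45–09:15 with B removed leaves 06:45–07:00, 08:00–09:15.
12:15–17:00 with B removed leaves 12:15–12:30, 13:00–17:00.

06:45–07:00, 08:00–09:15, 12:15–12:30, 13:00–17:00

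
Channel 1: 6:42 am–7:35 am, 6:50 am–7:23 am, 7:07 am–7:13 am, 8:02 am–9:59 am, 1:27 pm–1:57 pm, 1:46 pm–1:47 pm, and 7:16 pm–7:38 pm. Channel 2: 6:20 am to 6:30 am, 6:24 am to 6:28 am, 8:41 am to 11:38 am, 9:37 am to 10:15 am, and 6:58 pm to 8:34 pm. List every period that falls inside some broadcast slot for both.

Merge the first list: 6:42 am–7:35 am, 8:02 am–9:59 am, 1:27 pm–1:57 pm, 7:16 pm–7:38 pm.
Merge the second list: 6:20 am–6:30 am, 8:41 am–11:38 am, 6:58 pm–8:34 pm.
6:42 am–7:35 am meets no B interval.
8:02 am–9:59 am ∩ B → 8:41 am–9:59 am.
1:27 pm–1:57 pm meets no B interval.
7:16 pm–7:38 pm ∩ B → 7:16 pm–7:38 pm.

8:41 am–9:59 am, 7:16 pm–7:38 pm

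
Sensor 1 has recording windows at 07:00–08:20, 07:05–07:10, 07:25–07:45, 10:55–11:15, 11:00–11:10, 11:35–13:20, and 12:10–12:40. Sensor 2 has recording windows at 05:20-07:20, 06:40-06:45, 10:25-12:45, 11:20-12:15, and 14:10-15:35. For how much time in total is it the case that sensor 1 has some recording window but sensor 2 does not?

1 h 35 min

Merge the first list: 07:00-08:20, 10:55-11:15, 11:35-13:20.
Merge the second list: 05:20-07:20, 10:25-12:45, 14:10-15:35.
A \ B = 07:20-08:20, 12:45-13:20.
Total: 1 h + 35 min = 1 h 35 min.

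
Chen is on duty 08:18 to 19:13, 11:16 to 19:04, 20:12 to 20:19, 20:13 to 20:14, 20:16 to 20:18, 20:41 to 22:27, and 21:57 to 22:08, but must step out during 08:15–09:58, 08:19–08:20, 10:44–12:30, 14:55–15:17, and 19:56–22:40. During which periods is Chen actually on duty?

Merge the first list: 08:18-19:13, 20:12-20:19, 20:41-22:27.
Merge the second list: 08:15-09:58, 10:44-12:30, 14:55-15:17, 19:56-22:40.
08:18-19:13 with B removed leaves 09:58-10:44, 12:30-14:55, 15:17-19:13.
20:12-20:19 lies entirely inside B → drops out.
20:41-22:27 lies entirely inside B → drops out.

09:58-10:44, 12:30-14:55, 15:17-19:13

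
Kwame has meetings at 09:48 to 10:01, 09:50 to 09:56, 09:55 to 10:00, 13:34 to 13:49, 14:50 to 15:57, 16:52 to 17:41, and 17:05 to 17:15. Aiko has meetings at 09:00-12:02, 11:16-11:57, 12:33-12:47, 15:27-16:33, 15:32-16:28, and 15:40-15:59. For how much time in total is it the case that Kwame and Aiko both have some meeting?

A, merged: 09:48–10:01, 13:34–13:49, 14:50–15:57, 16:52–17:41.
B, merged: 09:00–12:02, 12:33–12:47, 15:27–16:33.
A ∩ B = 09:48–10:01, 15:27–15:57.
Total: 13 min + 30 min = 43 min.

43 min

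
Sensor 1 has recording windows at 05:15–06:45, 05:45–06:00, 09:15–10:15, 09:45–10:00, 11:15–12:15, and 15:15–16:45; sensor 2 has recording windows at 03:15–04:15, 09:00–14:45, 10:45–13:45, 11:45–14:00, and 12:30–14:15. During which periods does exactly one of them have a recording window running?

03:15-04:15, 05:15-06:45, 09:00-09:15, 10:15-11:15, 12:15-14:45, 15:15-16:45

First set merges to 05:15-06:45, 09:15-10:15, 11:15-12:15, 15:15-16:45.
Second set merges to 03:15-04:15, 09:00-14:45.
A \ B = 05:15-06:45, 15:15-16:45.
B \ A = 03:15-04:15, 09:00-09:15, 10:15-11:15, 12:15-14:45.
Union of the two gives the symmetric difference.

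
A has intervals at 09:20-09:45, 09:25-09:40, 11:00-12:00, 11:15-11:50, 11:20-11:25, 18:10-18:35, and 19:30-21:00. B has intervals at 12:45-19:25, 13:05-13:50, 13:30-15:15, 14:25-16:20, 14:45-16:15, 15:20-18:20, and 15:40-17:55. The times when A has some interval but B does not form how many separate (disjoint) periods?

3

Merge the first list: 09:20–09:45, 11:00–12:00, 18:10–18:35, 19:30–21:00.
Merge the second list: 12:45–19:25.
A \ B = 09:20–09:45, 11:00–12:00, 19:30–21:00.
That is 3 disjoint pieces.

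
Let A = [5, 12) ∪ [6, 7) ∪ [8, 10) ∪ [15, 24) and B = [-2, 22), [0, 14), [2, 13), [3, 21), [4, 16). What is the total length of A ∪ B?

First set merges to [5, 12), [15, 24).
Second set merges to [-2, 22).
A ∪ B = [-2, 24).
Total: 26.

26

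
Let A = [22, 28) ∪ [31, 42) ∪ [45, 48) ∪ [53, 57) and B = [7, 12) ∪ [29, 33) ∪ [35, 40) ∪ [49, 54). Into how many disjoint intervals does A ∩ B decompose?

A ∩ B = [31, 33), [35, 40), [53, 54).
That is 3 disjoint pieces.

3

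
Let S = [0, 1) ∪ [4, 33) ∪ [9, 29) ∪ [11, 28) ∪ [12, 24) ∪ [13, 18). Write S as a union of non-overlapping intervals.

[0, 1) ∪ [4, 33)

[4, 33) is disjoint → start new block.
[9, 29) overlaps/touches [4, 33) → extend to [4, 33).
[11, 28) overlaps/touches [4, 33) → extend to [4, 33).
[12, 24) overlaps/touches [4, 33) → extend to [4, 33).
[13, 18) overlaps/touches [4, 33) → extend to [4, 33).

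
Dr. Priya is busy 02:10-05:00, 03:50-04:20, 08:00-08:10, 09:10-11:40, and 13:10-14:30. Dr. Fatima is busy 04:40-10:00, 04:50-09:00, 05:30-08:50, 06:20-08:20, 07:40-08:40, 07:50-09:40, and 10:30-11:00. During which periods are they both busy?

04:40–05:00, 08:00–08:10, 09:10–10:00, 10:30–11:00

Merge the first list: 02:10–05:00, 08:00–08:10, 09:10–11:40, 13:10–14:30.
Merge the second list: 04:40–10:00, 10:30–11:00.
02:10–05:00 overlaps B on 04:40–05:00.
08:00–08:10 overlaps B on 08:00–08:10.
09:10–11:40 overlaps B on 09:10–10:00, 10:30–11:00.
13:10–14:30 falls entirely outside B.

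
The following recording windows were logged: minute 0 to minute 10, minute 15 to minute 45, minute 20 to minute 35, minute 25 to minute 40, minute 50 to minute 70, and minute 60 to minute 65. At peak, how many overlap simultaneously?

3

Walk the sorted start/end points keeping a running depth.
The depth first hits 3 at minute 25.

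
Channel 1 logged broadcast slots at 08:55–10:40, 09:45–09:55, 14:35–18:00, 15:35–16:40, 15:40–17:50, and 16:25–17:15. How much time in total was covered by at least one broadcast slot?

5 h 10 min

Merged: 08:55-10:40, 14:35-18:00.
Lengths: 1 h 45 min + 3 h 25 min = 5 h 10 min.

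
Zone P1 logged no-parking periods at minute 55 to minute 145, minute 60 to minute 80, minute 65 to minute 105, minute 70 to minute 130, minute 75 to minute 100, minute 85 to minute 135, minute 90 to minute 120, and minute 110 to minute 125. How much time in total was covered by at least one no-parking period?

Merged: minute 55 to minute 145.
Length: 90 minutes.

90 minutes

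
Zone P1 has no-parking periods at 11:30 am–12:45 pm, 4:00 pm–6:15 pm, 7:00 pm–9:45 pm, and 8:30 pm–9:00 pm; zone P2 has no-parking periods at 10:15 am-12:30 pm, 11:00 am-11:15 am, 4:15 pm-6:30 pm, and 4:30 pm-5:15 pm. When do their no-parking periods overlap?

11:30 am-12:30 pm, 4:15 pm-6:15 pm

First set merges to 11:30 am-12:45 pm, 4:00 pm-6:15 pm, 7:00 pm-9:45 pm.
Second set merges to 10:15 am-12:30 pm, 4:15 pm-6:30 pm.
11:30 am-12:45 pm overlaps B on 11:30 am-12:30 pm.
4:00 pm-6:15 pm overlaps B on 4:15 pm-6:15 pm.
7:00 pm-9:45 pm falls entirely outside B.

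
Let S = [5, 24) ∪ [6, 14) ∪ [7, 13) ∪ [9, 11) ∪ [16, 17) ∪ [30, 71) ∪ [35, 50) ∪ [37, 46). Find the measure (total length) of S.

60

Merged: [5, 24), [30, 71).
Lengths: 19 + 41 = 60.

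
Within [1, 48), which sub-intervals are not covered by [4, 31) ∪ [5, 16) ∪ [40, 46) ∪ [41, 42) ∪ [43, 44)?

After merging, the occupied span is [4, 31), [40, 46).
Uncovered inside [1, 48): [1, 4), [31, 40), [46, 48).

[1, 4) ∪ [31, 40) ∪ [46, 48)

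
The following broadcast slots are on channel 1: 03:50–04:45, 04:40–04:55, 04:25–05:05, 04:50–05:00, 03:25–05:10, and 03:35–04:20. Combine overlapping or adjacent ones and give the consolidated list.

Sort by start: 03:25–05:10, 03:35–04:20, 03:50–04:45, 04:25–05:05, 04:40–04:55, 04:50–05:00.
03:35–04:20 overlaps/touches 03:25–05:10 → extend to 03:25–05:10.
03:50–04:45 overlaps/touches 03:25–05:10 → extend to 03:25–05:10.
04:25–05:05 overlaps/touches 03:25–05:10 → extend to 03:25–05:10.
04:40–04:55 overlaps/touches 03:25–05:10 → extend to 03:25–05:10.
04:50–05:00 overlaps/touches 03:25–05:10 → extend to 03:25–05:10.

03:25–05:10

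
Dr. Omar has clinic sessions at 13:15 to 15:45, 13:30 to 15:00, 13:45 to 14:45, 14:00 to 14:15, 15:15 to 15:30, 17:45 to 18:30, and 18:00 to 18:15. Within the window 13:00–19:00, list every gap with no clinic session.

Covered (merged): 13:15–15:45, 17:45–18:30.
Uncovered inside 13:00–19:00: 13:00–13:15, 15:45–17:45, 18:30–19:00.

13:00–13:15, 15:45–17:45, 18:30–19:00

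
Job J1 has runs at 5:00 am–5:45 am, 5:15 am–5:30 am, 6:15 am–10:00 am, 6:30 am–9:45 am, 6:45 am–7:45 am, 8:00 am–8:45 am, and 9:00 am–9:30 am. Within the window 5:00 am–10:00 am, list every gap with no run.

5:45 am–6:15 am

Covered (merged): 5:00 am–5:45 am, 6:15 am–10:00 am.
Complement within 5:00 am–10:00 am: 5:45 am–6:15 am.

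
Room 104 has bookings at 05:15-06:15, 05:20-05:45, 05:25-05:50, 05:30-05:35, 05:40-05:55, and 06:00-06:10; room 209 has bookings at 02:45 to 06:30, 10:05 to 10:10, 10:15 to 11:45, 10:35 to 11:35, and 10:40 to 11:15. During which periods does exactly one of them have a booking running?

First set merges to 05:15–06:15.
Second set merges to 02:45–06:30, 10:05–10:10, 10:15–11:45.
A \ B = none.
B \ A = 02:45–05:15, 06:15–06:30, 10:05–10:10, 10:15–11:45.
Union of the two gives the symmetric difference.

02:45–05:15, 06:15–06:30, 10:05–10:10, 10:15–11:45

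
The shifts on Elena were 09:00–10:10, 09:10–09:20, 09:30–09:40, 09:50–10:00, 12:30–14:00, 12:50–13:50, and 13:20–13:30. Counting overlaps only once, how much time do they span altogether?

2 h 40 min

Merged: 09:00–10:10, 12:30–14:00.
Lengths: 1 h 10 min + 1 h 30 min = 2 h 40 min.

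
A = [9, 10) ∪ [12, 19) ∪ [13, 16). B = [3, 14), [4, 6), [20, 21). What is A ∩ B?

[9, 10) ∪ [12, 14)

Merge the first list: [9, 10), [12, 19).
Merge the second list: [3, 14), [20, 21).
[9, 10) meets the second set on [9, 10).
[12, 19) meets the second set on [12, 14).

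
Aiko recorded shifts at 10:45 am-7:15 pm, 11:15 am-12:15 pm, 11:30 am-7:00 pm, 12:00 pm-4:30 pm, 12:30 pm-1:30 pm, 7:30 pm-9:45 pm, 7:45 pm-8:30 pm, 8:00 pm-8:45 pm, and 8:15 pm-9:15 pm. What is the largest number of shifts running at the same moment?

Walk the sorted start/end points keeping a running depth.
The depth first hits 4 at 12:00 pm.

4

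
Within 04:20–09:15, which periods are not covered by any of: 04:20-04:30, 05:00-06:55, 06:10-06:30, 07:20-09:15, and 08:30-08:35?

Covered (merged): 04:20-04:30, 05:00-06:55, 07:20-09:15.
Gaps within 04:20-09:15: 04:30-05:00, 06:55-07:20.

04:30-05:00, 06:55-07:20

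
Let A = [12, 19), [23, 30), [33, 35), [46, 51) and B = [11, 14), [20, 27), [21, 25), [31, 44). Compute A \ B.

Merge the second list: [11, 14), [20, 27), [31, 44).
[12, 19) minus B → [14, 19).
[23, 30) minus B → [27, 30).
[33, 35): fully covered by B → removed.
[46, 51): no B overlap → unchanged.

[14, 19) ∪ [27, 30) ∪ [46, 51)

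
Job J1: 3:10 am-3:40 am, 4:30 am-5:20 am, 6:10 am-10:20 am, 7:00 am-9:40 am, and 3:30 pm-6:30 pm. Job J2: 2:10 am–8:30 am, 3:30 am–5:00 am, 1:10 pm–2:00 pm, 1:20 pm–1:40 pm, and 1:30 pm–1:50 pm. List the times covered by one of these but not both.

Merge the first list: 3:10 am–3:40 am, 4:30 am–5:20 am, 6:10 am–10:20 am, 3:30 pm–6:30 pm.
Merge the second list: 2:10 am–8:30 am, 1:10 pm–2:00 pm.
A \ B = 8:30 am–10:20 am, 3:30 pm–6:30 pm.
B \ A = 2:10 am–3:10 am, 3:40 am–4:30 am, 5:20 am–6:10 am, 1:10 pm–2:00 pm.
Union of the two gives the symmetric difference.

2:10 am–3:10 am, 3:40 am–4:30 am, 5:20 am–6:10 am, 8:30 am–10:20 am, 1:10 pm–2:00 pm, 3:30 pm–6:30 pm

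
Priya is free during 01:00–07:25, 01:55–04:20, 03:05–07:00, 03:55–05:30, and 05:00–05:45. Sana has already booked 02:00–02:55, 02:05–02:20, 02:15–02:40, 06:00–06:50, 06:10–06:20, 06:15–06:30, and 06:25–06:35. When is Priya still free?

01:00–02:00, 02:55–06:00, 06:50–07:25

First set merges to 01:00–07:25.
Second set merges to 02:00–02:55, 06:00–06:50.
01:00–07:25 with B removed leaves 01:00–02:00, 02:55–06:00, 06:50–07:25.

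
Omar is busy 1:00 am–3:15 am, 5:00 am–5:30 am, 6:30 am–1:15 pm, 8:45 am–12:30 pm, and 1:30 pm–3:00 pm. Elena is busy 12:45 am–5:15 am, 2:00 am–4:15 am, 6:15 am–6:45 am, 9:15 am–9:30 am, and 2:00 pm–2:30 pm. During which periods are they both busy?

Merge the first list: 1:00 am-3:15 am, 5:00 am-5:30 am, 6:30 am-1:15 pm, 1:30 pm-3:00 pm.
Merge the second list: 12:45 am-5:15 am, 6:15 am-6:45 am, 9:15 am-9:30 am, 2:00 pm-2:30 pm.
1:00 am-3:15 am meets the second set on 1:00 am-3:15 am.
5:00 am-5:30 am meets the second set on 5:00 am-5:15 am.
6:30 am-1:15 pm meets the second set on 6:30 am-6:45 am, 9:15 am-9:30 am.
1:30 pm-3:00 pm meets the second set on 2:00 pm-2:30 pm.

1:00 am-3:15 am, 5:00 am-5:15 am, 6:30 am-6:45 am, 9:15 am-9:30 am, 2:00 pm-2:30 pm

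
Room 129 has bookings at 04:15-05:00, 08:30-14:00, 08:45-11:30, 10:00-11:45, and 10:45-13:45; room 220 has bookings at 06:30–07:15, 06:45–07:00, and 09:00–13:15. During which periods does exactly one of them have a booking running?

04:15–05:00, 06:30–07:15, 08:30–09:00, 13:15–14:00

A, merged: 04:15–05:00, 08:30–14:00.
B, merged: 06:30–07:15, 09:00–13:15.
A \ B = 04:15–05:00, 08:30–09:00, 13:15–14:00.
B \ A = 06:30–07:15.
Union of the two gives the symmetric difference.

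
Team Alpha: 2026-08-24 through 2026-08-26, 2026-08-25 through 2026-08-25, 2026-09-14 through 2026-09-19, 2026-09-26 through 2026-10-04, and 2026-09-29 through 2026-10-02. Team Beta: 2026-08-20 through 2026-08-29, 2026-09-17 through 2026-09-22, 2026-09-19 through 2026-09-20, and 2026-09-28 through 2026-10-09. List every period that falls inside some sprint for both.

A, merged: 2026-08-24 through 2026-08-26, 2026-09-14 through 2026-09-19, 2026-09-26 through 2026-10-04.
B, merged: 2026-08-20 through 2026-08-29, 2026-09-17 through 2026-09-22, 2026-09-28 through 2026-10-09.
2026-08-24 through 2026-08-26 meets the second set on 2026-08-24 through 2026-08-26.
2026-09-14 through 2026-09-19 meets the second set on 2026-09-17 through 2026-09-19.
2026-09-26 through 2026-10-04 meets the second set on 2026-09-28 through 2026-10-04.

2026-08-24 through 2026-08-26, 2026-09-17 through 2026-09-19, 2026-09-28 through 2026-10-04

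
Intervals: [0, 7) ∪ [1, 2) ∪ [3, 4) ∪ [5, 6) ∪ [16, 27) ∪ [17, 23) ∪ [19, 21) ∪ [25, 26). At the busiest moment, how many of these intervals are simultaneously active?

3

Walk the sorted start/end points keeping a running depth.
The depth first hits 3 at 19.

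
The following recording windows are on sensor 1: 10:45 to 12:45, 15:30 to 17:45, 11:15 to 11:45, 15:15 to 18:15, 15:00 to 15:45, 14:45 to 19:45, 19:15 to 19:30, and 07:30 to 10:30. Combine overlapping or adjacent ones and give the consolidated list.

07:30–10:30, 10:45–12:45, 14:45–19:45

Sort by start: 07:30–10:30, 10:45–12:45, 11:15–11:45, 14:45–19:45, 15:00–15:45, 15:15–18:15, 15:30–17:45, 19:15–19:30.
10:45–12:45 is disjoint → start new block.
11:15–11:45 overlaps/touches 10:45–12:45 → extend to 10:45–12:45.
14:45–19:45 is disjoint → start new block.
15:00–15:45 overlaps/touches 14:45–19:45 → extend to 14:45–19:45.
15:15–18:15 overlaps/touches 14:45–19:45 → extend to 14:45–19:45.
15:30–17:45 overlaps/touches 14:45–19:45 → extend to 14:45–19:45.
19:15–19:30 overlaps/touches 14:45–19:45 → extend to 14:45–19:45.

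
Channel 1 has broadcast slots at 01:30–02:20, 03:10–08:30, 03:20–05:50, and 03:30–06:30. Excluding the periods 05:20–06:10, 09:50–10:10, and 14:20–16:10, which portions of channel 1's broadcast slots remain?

Merge the first list: 01:30–02:20, 03:10–08:30.
01:30–02:20 is untouched.
03:10–08:30 with B removed leaves 03:10–05:20, 06:10–08:30.

01:30–02:20, 03:10–05:20, 06:10–08:30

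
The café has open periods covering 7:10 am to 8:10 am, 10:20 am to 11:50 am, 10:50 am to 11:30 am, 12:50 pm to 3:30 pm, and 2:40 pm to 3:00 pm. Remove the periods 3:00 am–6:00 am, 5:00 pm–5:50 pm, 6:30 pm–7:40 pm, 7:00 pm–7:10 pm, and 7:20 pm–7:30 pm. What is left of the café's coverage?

7:10 am-8:10 am, 10:20 am-11:50 am, 12:50 pm-3:30 pm

Merge the first list: 7:10 am-8:10 am, 10:20 am-11:50 am, 12:50 pm-3:30 pm.
Merge the second list: 3:00 am-6:00 am, 5:00 pm-5:50 pm, 6:30 pm-7:40 pm.
7:10 am-8:10 am: nothing removed.
10:20 am-11:50 am: nothing removed.
12:50 pm-3:30 pm: nothing removed.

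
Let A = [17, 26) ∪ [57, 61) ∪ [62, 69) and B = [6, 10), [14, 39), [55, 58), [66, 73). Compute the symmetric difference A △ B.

Only in the first: [58, 61), [62, 66).
Only in the second: [6, 10), [14, 17), [26, 39), [55, 57), [69, 73).
Together these are the periods covered by exactly one.

[6, 10) ∪ [14, 17) ∪ [26, 39) ∪ [55, 57) ∪ [58, 61) ∪ [62, 66) ∪ [69, 73)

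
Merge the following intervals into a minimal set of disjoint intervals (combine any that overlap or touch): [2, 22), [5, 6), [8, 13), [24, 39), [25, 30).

[5, 6) overlaps/touches [2, 22) → extend to [2, 22).
[8, 13) overlaps/touches [2, 22) → extend to [2, 22).
[24, 39) is disjoint → start new block.
[25, 30) overlaps/touches [24, 39) → extend to [24, 39).

[2, 22) ∪ [24, 39)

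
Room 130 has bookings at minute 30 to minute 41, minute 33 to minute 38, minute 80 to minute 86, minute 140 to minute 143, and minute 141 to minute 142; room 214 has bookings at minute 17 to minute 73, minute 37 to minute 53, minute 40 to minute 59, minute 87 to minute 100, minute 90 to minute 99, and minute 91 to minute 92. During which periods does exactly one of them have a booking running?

A, merged: minute 30 to minute 41, minute 80 to minute 86, minute 140 to minute 143.
B, merged: minute 17 to minute 73, minute 87 to minute 100.
Only in the first: minute 80 to minute 86, minute 140 to minute 143.
Only in the second: minute 17 to minute 30, minute 41 to minute 73, minute 87 to minute 100.
Together these are the periods covered by exactly one.

minute 17 to minute 30, minute 41 to minute 73, minute 80 to minute 86, minute 87 to minute 100, minute 140 to minute 143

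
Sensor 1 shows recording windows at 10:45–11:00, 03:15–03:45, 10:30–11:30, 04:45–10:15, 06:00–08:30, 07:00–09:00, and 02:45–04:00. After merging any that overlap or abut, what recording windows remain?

Sort by start: 02:45–04:00, 03:15–03:45, 04:45–10:15, 06:00–08:30, 07:00–09:00, 10:30–11:30, 10:45–11:00.
03:15–03:45 overlaps/touches 02:45–04:00 → extend to 02:45–04:00.
04:45–10:15 is disjoint → start new block.
06:00–08:30 overlaps/touches 04:45–10:15 → extend to 04:45–10:15.
07:00–09:00 overlaps/touches 04:45–10:15 → extend to 04:45–10:15.
10:30–11:30 is disjoint → start new block.
10:45–11:00 overlaps/touches 10:30–11:30 → extend to 10:30–11:30.

02:45–04:00, 04:45–10:15, 10:30–11:30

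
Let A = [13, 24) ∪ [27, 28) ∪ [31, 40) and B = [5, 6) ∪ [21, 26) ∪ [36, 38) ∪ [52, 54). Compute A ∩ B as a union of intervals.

[13, 24) ∩ B → [21, 24).
[27, 28) meets no B interval.
[31, 40) ∩ B → [36, 38).

[21, 24) ∪ [36, 38)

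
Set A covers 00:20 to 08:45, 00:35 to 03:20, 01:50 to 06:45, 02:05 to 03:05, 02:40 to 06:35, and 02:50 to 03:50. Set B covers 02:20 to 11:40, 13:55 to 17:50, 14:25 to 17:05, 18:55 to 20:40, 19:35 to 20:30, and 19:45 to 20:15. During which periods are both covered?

02:20-08:45

First set merges to 00:20-08:45.
Second set merges to 02:20-11:40, 13:55-17:50, 18:55-20:40.
00:20-08:45 ∩ B → 02:20-08:45.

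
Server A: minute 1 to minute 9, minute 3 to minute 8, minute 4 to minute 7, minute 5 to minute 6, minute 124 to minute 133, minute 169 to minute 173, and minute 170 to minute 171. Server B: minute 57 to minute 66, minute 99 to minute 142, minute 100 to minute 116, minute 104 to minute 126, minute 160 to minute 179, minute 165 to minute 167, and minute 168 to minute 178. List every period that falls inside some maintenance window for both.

minute 124 to minute 133, minute 169 to minute 173

A, merged: minute 1 to minute 9, minute 124 to minute 133, minute 169 to minute 173.
B, merged: minute 57 to minute 66, minute 99 to minute 142, minute 160 to minute 179.
minute 1 to minute 9: no overlap with the second set.
minute 124 to minute 133 meets the second set on minute 124 to minute 133.
minute 169 to minute 173 meets the second set on minute 169 to minute 173.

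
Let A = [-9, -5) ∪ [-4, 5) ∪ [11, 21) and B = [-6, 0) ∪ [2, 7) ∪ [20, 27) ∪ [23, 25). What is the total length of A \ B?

Merge the second list: [-6, 0), [2, 7), [20, 27).
A \ B = [-9, -6), [0, 2), [11, 20).
Total: 3 + 2 + 9 = 14.

14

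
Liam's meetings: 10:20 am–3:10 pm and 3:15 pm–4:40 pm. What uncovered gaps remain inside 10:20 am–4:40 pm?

Covered (merged): 10:20 am–3:10 pm, 3:15 pm–4:40 pm.
Uncovered inside 10:20 am–4:40 pm: 3:10 pm–3:15 pm.

3:10 pm–3:15 pm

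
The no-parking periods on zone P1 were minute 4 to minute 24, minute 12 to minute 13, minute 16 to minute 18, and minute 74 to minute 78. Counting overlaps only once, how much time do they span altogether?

Merged: minute 4 to minute 24, minute 74 to minute 78.
Lengths: 20 minutes + 4 minutes = 24 minutes.

24 minutes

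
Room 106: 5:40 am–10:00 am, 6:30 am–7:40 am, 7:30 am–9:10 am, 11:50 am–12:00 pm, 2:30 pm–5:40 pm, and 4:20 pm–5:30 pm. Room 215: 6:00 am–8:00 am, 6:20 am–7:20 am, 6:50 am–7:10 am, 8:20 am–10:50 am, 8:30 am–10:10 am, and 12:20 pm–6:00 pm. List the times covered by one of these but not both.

5:40 am-6:00 am, 8:00 am-8:20 am, 10:00 am-10:50 am, 11:50 am-12:00 pm, 12:20 pm-2:30 pm, 5:40 pm-6:00 pm

First set merges to 5:40 am-10:00 am, 11:50 am-12:00 pm, 2:30 pm-5:40 pm.
Second set merges to 6:00 am-8:00 am, 8:20 am-10:50 am, 12:20 pm-6:00 pm.
A \ B = 5:40 am-6:00 am, 8:00 am-8:20 am, 11:50 am-12:00 pm.
B \ A = 10:00 am-10:50 am, 12:20 pm-2:30 pm, 5:40 pm-6:00 pm.
Union of the two gives the symmetric difference.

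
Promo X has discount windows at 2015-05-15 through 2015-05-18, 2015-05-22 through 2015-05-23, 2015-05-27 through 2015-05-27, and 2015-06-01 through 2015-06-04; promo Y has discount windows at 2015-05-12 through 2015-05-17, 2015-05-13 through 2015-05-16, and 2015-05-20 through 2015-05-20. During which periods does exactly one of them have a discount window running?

2015-05-12 through 2015-05-14, 2015-05-18 through 2015-05-18, 2015-05-20 through 2015-05-20, 2015-05-22 through 2015-05-23, 2015-05-27 through 2015-05-27, 2015-06-01 through 2015-06-04

Second set merges to 2015-05-12 through 2015-05-17, 2015-05-20 through 2015-05-20.
Only in the first: 2015-05-18 through 2015-05-18, 2015-05-22 through 2015-05-23, 2015-05-27 through 2015-05-27, 2015-06-01 through 2015-06-04.
Only in the second: 2015-05-12 through 2015-05-14, 2015-05-20 through 2015-05-20.
Together these are the periods covered by exactly one.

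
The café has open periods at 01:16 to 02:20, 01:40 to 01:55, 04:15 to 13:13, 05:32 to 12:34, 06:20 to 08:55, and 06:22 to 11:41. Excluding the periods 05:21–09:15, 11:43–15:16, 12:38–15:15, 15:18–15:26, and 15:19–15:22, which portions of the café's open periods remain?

01:16–02:20, 04:15–05:21, 09:15–11:43

Merge the first list: 01:16–02:20, 04:15–13:13.
Merge the second list: 05:21–09:15, 11:43–15:16, 15:18–15:26.
01:16–02:20: no B overlap → unchanged.
04:15–13:13 minus B → 04:15–05:21, 09:15–11:43.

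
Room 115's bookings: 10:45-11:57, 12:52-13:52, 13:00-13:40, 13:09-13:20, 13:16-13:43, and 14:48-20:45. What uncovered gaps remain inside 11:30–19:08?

Covered (merged): 10:45–11:57, 12:52–13:52, 14:48–20:45.
Uncovered inside 11:30–19:08: 11:57–12:52, 13:52–14:48.

11:57–12:52, 13:52–14:48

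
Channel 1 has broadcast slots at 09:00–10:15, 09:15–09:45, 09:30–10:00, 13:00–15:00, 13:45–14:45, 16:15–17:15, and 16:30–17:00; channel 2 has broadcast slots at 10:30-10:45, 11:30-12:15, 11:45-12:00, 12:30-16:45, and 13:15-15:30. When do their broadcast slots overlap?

13:00–15:00, 16:15–16:45

Merge the first list: 09:00–10:15, 13:00–15:00, 16:15–17:15.
Merge the second list: 10:30–10:45, 11:30–12:15, 12:30–16:45.
09:00–10:15 falls entirely outside B.
13:00–15:00 overlaps B on 13:00–15:00.
16:15–17:15 overlaps B on 16:15–16:45.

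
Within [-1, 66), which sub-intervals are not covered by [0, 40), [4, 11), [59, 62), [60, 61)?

[-1, 0) ∪ [40, 59) ∪ [62, 66)

The merged coverage is [0, 40), [59, 62).
Uncovered inside [-1, 66): [-1, 0), [40, 59), [62, 66).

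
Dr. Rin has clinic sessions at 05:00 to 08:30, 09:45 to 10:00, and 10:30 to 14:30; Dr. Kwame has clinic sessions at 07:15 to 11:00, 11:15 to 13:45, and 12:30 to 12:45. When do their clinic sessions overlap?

Merge the second list: 07:15–11:00, 11:15–13:45.
05:00–08:30 ∩ B → 07:15–08:30.
09:45–10:00 ∩ B → 09:45–10:00.
10:30–14:30 ∩ B → 10:30–11:00, 11:15–13:45.

07:15–08:30, 09:45–10:00, 10:30–11:00, 11:15–13:45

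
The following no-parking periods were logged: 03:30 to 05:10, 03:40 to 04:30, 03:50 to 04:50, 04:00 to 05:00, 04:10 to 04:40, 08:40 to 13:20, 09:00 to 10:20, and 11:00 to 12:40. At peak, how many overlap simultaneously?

Walk the sorted start/end points keeping a running depth.
The depth first hits 5 at 04:10.

5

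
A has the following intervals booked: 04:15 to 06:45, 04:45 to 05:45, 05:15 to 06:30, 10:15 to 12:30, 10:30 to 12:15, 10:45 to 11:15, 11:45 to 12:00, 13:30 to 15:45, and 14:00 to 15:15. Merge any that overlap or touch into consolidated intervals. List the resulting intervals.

04:45-05:45 overlaps/touches 04:15-06:45 → extend to 04:15-06:45.
05:15-06:30 overlaps/touches 04:15-06:45 → extend to 04:15-06:45.
10:15-12:30 is disjoint → start new block.
10:30-12:15 overlaps/touches 10:15-12:30 → extend to 10:15-12:30.
10:45-11:15 overlaps/touches 10:15-12:30 → extend to 10:15-12:30.
11:45-12:00 overlaps/touches 10:15-12:30 → extend to 10:15-12:30.
13:30-15:45 is disjoint → start new block.
14:00-15:15 overlaps/touches 13:30-15:45 → extend to 13:30-15:45.

04:15-06:45, 10:15-12:30, 13:30-15:45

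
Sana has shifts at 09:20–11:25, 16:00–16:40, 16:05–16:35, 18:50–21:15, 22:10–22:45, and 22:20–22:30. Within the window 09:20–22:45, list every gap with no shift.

11:25-16:00, 16:40-18:50, 21:15-22:10

Covered (merged): 09:20-11:25, 16:00-16:40, 18:50-21:15, 22:10-22:45.
Complement within 09:20-22:45: 11:25-16:00, 16:40-18:50, 21:15-22:10.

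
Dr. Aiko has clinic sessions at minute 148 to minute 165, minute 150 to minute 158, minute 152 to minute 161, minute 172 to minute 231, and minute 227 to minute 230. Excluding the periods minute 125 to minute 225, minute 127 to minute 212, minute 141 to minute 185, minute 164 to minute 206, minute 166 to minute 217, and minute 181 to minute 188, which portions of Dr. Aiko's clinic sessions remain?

Merge the first list: minute 148 to minute 165, minute 172 to minute 231.
Merge the second list: minute 125 to minute 225.
minute 148 to minute 165 lies entirely inside B → drops out.
minute 172 to minute 231 with B removed leaves minute 225 to minute 231.

minute 225 to minute 231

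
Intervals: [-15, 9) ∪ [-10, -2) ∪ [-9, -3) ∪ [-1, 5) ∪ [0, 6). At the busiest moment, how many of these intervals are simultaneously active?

3

Sweep endpoints in order; track running count of active intervals.
Peak of 3 reached at -9.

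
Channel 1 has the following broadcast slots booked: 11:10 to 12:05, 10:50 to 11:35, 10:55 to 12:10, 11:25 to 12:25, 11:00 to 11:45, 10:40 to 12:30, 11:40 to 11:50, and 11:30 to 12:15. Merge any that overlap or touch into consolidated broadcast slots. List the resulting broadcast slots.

10:40-12:30

Sort by start: 10:40-12:30, 10:50-11:35, 10:55-12:10, 11:00-11:45, 11:10-12:05, 11:25-12:25, 11:30-12:15, 11:40-11:50.
10:50-11:35 overlaps/touches 10:40-12:30 → extend to 10:40-12:30.
10:55-12:10 overlaps/touches 10:40-12:30 → extend to 10:40-12:30.
11:00-11:45 overlaps/touches 10:40-12:30 → extend to 10:40-12:30.
11:10-12:05 overlaps/touches 10:40-12:30 → extend to 10:40-12:30.
11:25-12:25 overlaps/touches 10:40-12:30 → extend to 10:40-12:30.
11:30-12:15 overlaps/touches 10:40-12:30 → extend to 10:40-12:30.
11:40-11:50 overlaps/touches 10:40-12:30 → extend to 10:40-12:30.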